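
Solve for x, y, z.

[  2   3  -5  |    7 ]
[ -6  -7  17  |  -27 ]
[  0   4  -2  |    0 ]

(0, -1, -2)

Forward elimination on [A|b]:
R2 <- R2 - (-3)*R1:  [  0   2   2  -6 ]
R3 <- R3 - (2)*R2:  [  0   0  -6  12 ]
Row echelon form:
[ 2  3  -5  |   7 ]
[ 0  2   2  |  -6 ]
[ 0  0  -6  |  12 ]
Back-substitution:
z = (12) / -6 = -2
y = (-6 - (2)*(-2)) / 2 = -1
x = (7 - (3)*(-1) - (-5)*(-2)) / 2 = 0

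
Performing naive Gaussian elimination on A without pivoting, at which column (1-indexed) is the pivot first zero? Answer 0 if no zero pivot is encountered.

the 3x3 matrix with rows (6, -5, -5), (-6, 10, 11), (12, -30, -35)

first zero-pivot column = 0

Naive forward elimination:
R2 <- R2 - (-1)*R1:  [ 0  5  6 ]
R3 <- R3 - (2)*R1:  [   0  -20  -25 ]
R3 <- R3 - (-4)*R2:  [  0   0  -1 ]
All pivots nonzero; naive elimination completes without hitting a zero pivot.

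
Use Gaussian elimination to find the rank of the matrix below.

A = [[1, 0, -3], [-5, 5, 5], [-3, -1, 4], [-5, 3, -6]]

rank(A) = 3

Row reduction:
R2 <- R2 - (-5)*R1:  [   0    5  -10 ]
R3 <- R3 - (-3)*R1:  [  0  -1  -5 ]
R4 <- R4 - (-5)*R1:  [   0    3  -21 ]
R3 <- R3 - (-1/5)*R2:  [  0   0  -7 ]
R4 <- R4 - (3/5)*R2:  [   0    0  -15 ]
R4 <- R4 - (15/7)*R3:  [ 0  0  0 ]
Row echelon form:
[ 1  0   -3 ]
[ 0  5  -10 ]
[ 0  0   -7 ]
[ 0  0    0 ]
Nonzero rows / pivot columns: 3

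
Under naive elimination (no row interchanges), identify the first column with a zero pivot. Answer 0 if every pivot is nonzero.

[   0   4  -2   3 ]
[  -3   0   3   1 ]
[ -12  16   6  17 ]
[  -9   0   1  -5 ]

first zero-pivot column = 1

Naive forward elimination:
Pivot entry (1,1) is zero but row 2 has -3 in column 1 -> naive elimination stops; a row interchange (e.g. R1 <-> R2) would be required here.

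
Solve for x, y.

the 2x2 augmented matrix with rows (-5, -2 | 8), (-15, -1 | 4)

Forward elimination on [A|b]:
R2 <- R2 - (3)*R1:  [   0    5  -20 ]
Row echelon form:
[ -5  -2  |    8 ]
[  0   5  |  -20 ]
Back-substitution:
y = (-20) / 5 = -4
x = (8 - (-2)*(-4)) / -5 = 0

(0, -4)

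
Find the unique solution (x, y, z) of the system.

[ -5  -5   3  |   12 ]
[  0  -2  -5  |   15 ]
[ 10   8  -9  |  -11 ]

(2, -5, -1)

Forward elimination on [A|b]:
R3 <- R3 - (-2)*R1:  [  0  -2  -3  13 ]
R3 <- R3 - (1)*R2:  [  0   0   2  -2 ]
Row echelon form:
[ -5  -5   3  |  12 ]
[  0  -2  -5  |  15 ]
[  0   0   2  |  -2 ]
Back-substitution:
z = (-2) / 2 = -1
y = (15 - (-5)*(-1)) / -2 = -5
x = (12 - (-5)*(-5) - (3)*(-1)) / -5 = 2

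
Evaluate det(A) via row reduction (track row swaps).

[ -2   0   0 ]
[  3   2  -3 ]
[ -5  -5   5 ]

det(A) = 10

Forward elimination:
R2 <- R2 - (-3/2)*R1:  [  0   2  -3 ]
R3 <- R3 - (5/2)*R1:  [  0  -5   5 ]
R3 <- R3 - (-5/2)*R2:  [    0     0  -5/2 ]
Upper-triangular form:
[ -2  0     0 ]
[  0  2    -3 ]
[  0  0  -5/2 ]
det(A) = (-1)^0 * (-2) * (2) * (-5/2) = 10  (0 row swaps -> sign +1)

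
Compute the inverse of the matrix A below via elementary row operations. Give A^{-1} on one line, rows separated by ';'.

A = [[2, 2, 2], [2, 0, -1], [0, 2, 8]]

inverse = [-1/10 3/5 1/10; 4/5 -4/5 -3/10; -1/5 1/5 1/5]

Gauss-Jordan on [A | I]:
R1 <- (1/2)*R1:  [   1    1    1  |  1/2    0    0 ]
R2 <- R2 - (2)*R1:  [  0  -2  -3  |  -1   1   0 ]
R2 <- (1/-2)*R2:  [    0     1   3/2  |   1/2  -1/2     0 ]
R1 <- R1 - (1)*R2:  [    1     0  -1/2  |     0   1/2     0 ]
R3 <- R3 - (2)*R2:  [  0   0   5  |  -1   1   1 ]
R3 <- (1/5)*R3:  [    0     0     1  |  -1/5   1/5   1/5 ]
R1 <- R1 - (-1/2)*R3:  [     1      0      0  |  -1/10    3/5   1/10 ]
R2 <- R2 - (3/2)*R3:  [     0      1      0  |    4/5   -4/5  -3/10 ]
Right block of [I | A^{-1}] is the inverse:
[ -1/10   3/5   1/10 ]
[   4/5  -4/5  -3/10 ]
[  -1/5   1/5    1/5 ]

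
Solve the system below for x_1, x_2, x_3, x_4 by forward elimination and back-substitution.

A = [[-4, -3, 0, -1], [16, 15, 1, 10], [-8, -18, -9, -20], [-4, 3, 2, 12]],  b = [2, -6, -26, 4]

(-3, 4, 2, -2)

Forward elimination on [A|b]:
R2 <- R2 - (-4)*R1:  [ 0  3  1  6  2 ]
R3 <- R3 - (2)*R1:  [   0  -12   -9  -18  -30 ]
R4 <- R4 - (1)*R1:  [  0   6   2  13   2 ]
R3 <- R3 - (-4)*R2:  [   0    0   -5    6  -22 ]
R4 <- R4 - (2)*R2:  [  0   0   0   1  -2 ]
Row echelon form:
[ -4  -3   0  -1  |    2 ]
[  0   3   1   6  |    2 ]
[  0   0  -5   6  |  -22 ]
[  0   0   0   1  |   -2 ]
Back-substitution:
x_4 = (-2) / 1 = -2
x_3 = (-22 - (6)*(-2)) / -5 = 2
x_2 = (2 - (1)*(2) - (6)*(-2)) / 3 = 4
x_1 = (2 - (-3)*(4) - (-1)*(-2)) / -4 = -3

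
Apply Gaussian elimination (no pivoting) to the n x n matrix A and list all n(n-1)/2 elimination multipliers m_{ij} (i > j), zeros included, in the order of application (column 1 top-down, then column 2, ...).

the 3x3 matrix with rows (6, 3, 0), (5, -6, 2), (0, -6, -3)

Forward elimination:
R2 <- R2 - (5/6)*R1:  [     0  -17/2      2 ]
R3: entry in column 1 is already 0 -> m_{31} = 0 (no row operation needed)
R3 <- R3 - (12/17)*R2:  [      0       0  -75/17 ]
Multipliers (in order of application): m_{21} = 5/6, m_{31} = 0, m_{32} = 12/17

multipliers: 5/6, 0, 12/17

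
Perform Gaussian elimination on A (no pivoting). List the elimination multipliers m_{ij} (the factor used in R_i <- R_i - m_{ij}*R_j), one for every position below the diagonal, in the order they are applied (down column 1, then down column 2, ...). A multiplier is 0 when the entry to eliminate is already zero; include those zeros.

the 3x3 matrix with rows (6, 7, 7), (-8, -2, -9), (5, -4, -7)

Forward elimination:
R2 <- R2 - (-4/3)*R1:  [    0  22/3   1/3 ]
R3 <- R3 - (5/6)*R1:  [     0  -59/6  -77/6 ]
R3 <- R3 - (-59/44)*R2:  [       0        0  -545/44 ]
Multipliers (in order of application): m_{21} = -4/3, m_{31} = 5/6, m_{32} = -59/44

multipliers: -4/3, 5/6, -59/44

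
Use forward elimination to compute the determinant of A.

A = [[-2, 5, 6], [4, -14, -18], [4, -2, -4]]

Forward elimination:
R2 <- R2 - (-2)*R1:  [  0  -4  -6 ]
R3 <- R3 - (-2)*R1:  [ 0  8  8 ]
R3 <- R3 - (-2)*R2:  [  0   0  -4 ]
Upper-triangular form:
[ -2   5   6 ]
[  0  -4  -6 ]
[  0   0  -4 ]
det(A) = (-1)^0 * (-2) * (-4) * (-4) = -32  (0 row swaps -> sign +1)

det(A) = -32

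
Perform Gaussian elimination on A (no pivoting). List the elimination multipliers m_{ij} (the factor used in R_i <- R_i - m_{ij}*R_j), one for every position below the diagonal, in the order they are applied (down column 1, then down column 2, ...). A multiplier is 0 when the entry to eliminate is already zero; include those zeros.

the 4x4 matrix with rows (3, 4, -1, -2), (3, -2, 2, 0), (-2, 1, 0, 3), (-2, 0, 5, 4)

Forward elimination:
R2 <- R2 - (1)*R1:  [  0  -6   3   2 ]
R3 <- R3 - (-2/3)*R1:  [    0  11/3  -2/3   5/3 ]
R4 <- R4 - (-2/3)*R1:  [    0   8/3  13/3   8/3 ]
R3 <- R3 - (-11/18)*R2:  [    0     0   7/6  26/9 ]
R4 <- R4 - (-4/9)*R2:  [    0     0  17/3  32/9 ]
R4 <- R4 - (34/7)*R3:  [       0        0        0  -220/21 ]
Multipliers (in order of application): m_{21} = 1, m_{31} = -2/3, m_{41} = -2/3, m_{32} = -11/18, m_{42} = -4/9, m_{43} = 34/7

multipliers: 1, -2/3, -2/3, -11/18, -4/9, 34/7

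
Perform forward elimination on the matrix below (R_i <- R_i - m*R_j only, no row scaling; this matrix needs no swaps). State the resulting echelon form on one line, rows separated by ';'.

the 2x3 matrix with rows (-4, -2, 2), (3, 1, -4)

Forward elimination:
R2 <- R2 - (-3/4)*R1:  [    0  -1/2  -5/2 ]
Row echelon form:
[ -4    -2     2 ]
[  0  -1/2  -5/2 ]

REF = [-4 -2 2; 0 -1/2 -5/2]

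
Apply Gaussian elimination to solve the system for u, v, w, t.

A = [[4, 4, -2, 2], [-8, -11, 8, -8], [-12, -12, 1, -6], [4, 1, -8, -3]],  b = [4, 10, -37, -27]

(2, 2, 5, -1)

Forward elimination on [A|b]:
R2 <- R2 - (-2)*R1:  [  0  -3   4  -4  18 ]
R3 <- R3 - (-3)*R1:  [   0    0   -5    0  -25 ]
R4 <- R4 - (1)*R1:  [   0   -3   -6   -5  -31 ]
R4 <- R4 - (1)*R2:  [   0    0  -10   -1  -49 ]
R4 <- R4 - (2)*R3:  [  0   0   0  -1   1 ]
Row echelon form:
[ 4   4  -2   2  |    4 ]
[ 0  -3   4  -4  |   18 ]
[ 0   0  -5   0  |  -25 ]
[ 0   0   0  -1  |    1 ]
Back-substitution:
t = (1) / -1 = -1
w = (-25) / -5 = 5
v = (18 - (4)*(5) - (-4)*(-1)) / -3 = 2
u = (4 - (4)*(2) - (-2)*(5) - (2)*(-1)) / 4 = 2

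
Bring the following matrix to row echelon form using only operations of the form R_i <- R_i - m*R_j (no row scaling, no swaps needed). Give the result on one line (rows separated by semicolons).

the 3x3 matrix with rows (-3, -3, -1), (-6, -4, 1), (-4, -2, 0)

Forward elimination:
R2 <- R2 - (2)*R1:  [ 0  2  3 ]
R3 <- R3 - (4/3)*R1:  [   0    2  4/3 ]
R3 <- R3 - (1)*R2:  [    0     0  -5/3 ]
Row echelon form:
[ -3  -3    -1 ]
[  0   2     3 ]
[  0   0  -5/3 ]

REF = [-3 -3 -1; 0 2 3; 0 0 -5/3]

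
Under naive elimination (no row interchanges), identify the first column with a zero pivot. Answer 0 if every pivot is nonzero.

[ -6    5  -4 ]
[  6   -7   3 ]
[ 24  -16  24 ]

Naive forward elimination:
R2 <- R2 - (-1)*R1:  [  0  -2  -1 ]
R3 <- R3 - (-4)*R1:  [ 0  4  8 ]
R3 <- R3 - (-2)*R2:  [ 0  0  6 ]
All pivots nonzero; naive elimination completes without hitting a zero pivot.

first zero-pivot column = 0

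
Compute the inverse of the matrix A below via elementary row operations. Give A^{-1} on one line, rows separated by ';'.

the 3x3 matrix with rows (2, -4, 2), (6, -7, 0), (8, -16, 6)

inverse = [21/10 2/5 -7/10; 9/5 1/5 -3/5; 2 0 -1/2]

Gauss-Jordan on [A | I]:
R1 <- (1/2)*R1:  [   1   -2    1  |  1/2    0    0 ]
R2 <- R2 - (6)*R1:  [  0   5  -6  |  -3   1   0 ]
R3 <- R3 - (8)*R1:  [  0   0  -2  |  -4   0   1 ]
R2 <- (1/5)*R2:  [    0     1  -6/5  |  -3/5   1/5     0 ]
R1 <- R1 - (-2)*R2:  [     1      0   -7/5  |  -7/10    2/5      0 ]
R3 <- (1/-2)*R3:  [    0     0     1  |     2     0  -1/2 ]
R1 <- R1 - (-7/5)*R3:  [     1      0      0  |  21/10    2/5  -7/10 ]
R2 <- R2 - (-6/5)*R3:  [    0     1     0  |   9/5   1/5  -3/5 ]
Right block of [I | A^{-1}] is the inverse:
[ 21/10  2/5  -7/10 ]
[   9/5  1/5   -3/5 ]
[     2    0   -1/2 ]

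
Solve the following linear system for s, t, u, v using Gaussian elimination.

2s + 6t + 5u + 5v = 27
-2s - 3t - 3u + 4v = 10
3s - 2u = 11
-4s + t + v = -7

(3, 1, -1, 4)

Forward elimination on [A|b]:
R2 <- R2 - (-1)*R1:  [  0   3   2   9  37 ]
R3 <- R3 - (3/2)*R1:  [     0     -9  -19/2  -15/2  -59/2 ]
R4 <- R4 - (-2)*R1:  [  0  13  10  11  47 ]
R3 <- R3 - (-3)*R2:  [     0      0   -7/2   39/2  163/2 ]
R4 <- R4 - (13/3)*R2:  [      0       0     4/3     -28  -340/3 ]
R4 <- R4 - (-8/21)*R3:  [      0       0       0  -144/7  -576/7 ]
Row echelon form:
[ 2  6     5       5  |      27 ]
[ 0  3     2       9  |      37 ]
[ 0  0  -7/2    39/2  |   163/2 ]
[ 0  0     0  -144/7  |  -576/7 ]
Back-substitution:
v = (-576/7) / (-144/7) = 4
u = (163/2 - (39/2)*(4)) / (-7/2) = -1
t = (37 - (2)*(-1) - (9)*(4)) / 3 = 1
s = (27 - (6)*(1) - (5)*(-1) - (5)*(4)) / 2 = 3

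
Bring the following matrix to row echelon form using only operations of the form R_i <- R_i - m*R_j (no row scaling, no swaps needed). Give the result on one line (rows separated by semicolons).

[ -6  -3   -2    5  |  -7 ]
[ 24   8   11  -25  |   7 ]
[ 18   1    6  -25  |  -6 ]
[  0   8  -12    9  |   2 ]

REF = [-6 -3 -2 5 -7; 0 -4 3 -5 -21; 0 0 -6 0 15; 0 0 0 -1 -55]

Forward elimination:
R2 <- R2 - (-4)*R1:  [   0   -4    3   -5  -21 ]
R3 <- R3 - (-3)*R1:  [   0   -8    0  -10  -27 ]
R3 <- R3 - (2)*R2:  [  0   0  -6   0  15 ]
R4 <- R4 - (-2)*R2:  [   0    0   -6   -1  -40 ]
R4 <- R4 - (1)*R3:  [   0    0    0   -1  -55 ]
Row echelon form:
[ -6  -3  -2   5  |   -7 ]
[  0  -4   3  -5  |  -21 ]
[  0   0  -6   0  |   15 ]
[  0   0   0  -1  |  -55 ]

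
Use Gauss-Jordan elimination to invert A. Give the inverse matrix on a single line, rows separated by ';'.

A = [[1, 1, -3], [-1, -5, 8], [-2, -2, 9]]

Gauss-Jordan on [A | I]:
R2 <- R2 - (-1)*R1:  [  0  -4   5  |   1   1   0 ]
R3 <- R3 - (-2)*R1:  [ 0  0  3  |  2  0  1 ]
R2 <- (1/-4)*R2:  [    0     1  -5/4  |  -1/4  -1/4     0 ]
R1 <- R1 - (1)*R2:  [    1     0  -7/4  |   5/4   1/4     0 ]
R3 <- (1/3)*R3:  [   0    0    1  |  2/3    0  1/3 ]
R1 <- R1 - (-7/4)*R3:  [     1      0      0  |  29/12    1/4   7/12 ]
R2 <- R2 - (-5/4)*R3:  [    0     1     0  |  7/12  -1/4  5/12 ]
Right block of [I | A^{-1}] is the inverse:
[ 29/12   1/4  7/12 ]
[  7/12  -1/4  5/12 ]
[   2/3     0   1/3 ]

inverse = [29/12 1/4 7/12; 7/12 -1/4 5/12; 2/3 0 1/3]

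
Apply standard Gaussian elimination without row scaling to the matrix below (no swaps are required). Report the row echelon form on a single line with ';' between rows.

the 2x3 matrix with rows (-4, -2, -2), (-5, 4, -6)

REF = [-4 -2 -2; 0 13/2 -7/2]

Forward elimination:
R2 <- R2 - (5/4)*R1:  [    0  13/2  -7/2 ]
Row echelon form:
[ -4    -2    -2 ]
[  0  13/2  -7/2 ]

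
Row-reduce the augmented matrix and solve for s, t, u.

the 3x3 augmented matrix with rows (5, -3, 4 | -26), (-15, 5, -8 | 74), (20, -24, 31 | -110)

(-5, 3, 2)

Forward elimination on [A|b]:
R2 <- R2 - (-3)*R1:  [  0  -4   4  -4 ]
R3 <- R3 - (4)*R1:  [   0  -12   15   -6 ]
R3 <- R3 - (3)*R2:  [ 0  0  3  6 ]
Row echelon form:
[ 5  -3  4  |  -26 ]
[ 0  -4  4  |   -4 ]
[ 0   0  3  |    6 ]
Back-substitution:
u = (6) / 3 = 2
t = (-4 - (4)*(2)) / -4 = 3
s = (-26 - (-3)*(3) - (4)*(2)) / 5 = -5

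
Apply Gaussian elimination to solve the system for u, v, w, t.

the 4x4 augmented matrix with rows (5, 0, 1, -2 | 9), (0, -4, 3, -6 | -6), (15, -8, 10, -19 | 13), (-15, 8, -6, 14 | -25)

(3, -3, 2, 4)

Forward elimination on [A|b]:
R3 <- R3 - (3)*R1:  [   0   -8    7  -13  -14 ]
R4 <- R4 - (-3)*R1:  [  0   8  -3   8   2 ]
R3 <- R3 - (2)*R2:  [  0   0   1  -1  -2 ]
R4 <- R4 - (-2)*R2:  [   0    0    3   -4  -10 ]
R4 <- R4 - (3)*R3:  [  0   0   0  -1  -4 ]
Row echelon form:
[ 5   0  1  -2  |   9 ]
[ 0  -4  3  -6  |  -6 ]
[ 0   0  1  -1  |  -2 ]
[ 0   0  0  -1  |  -4 ]
Back-substitution:
t = (-4) / -1 = 4
w = (-2 - (-1)*(4)) / 1 = 2
v = (-6 - (3)*(2) - (-6)*(4)) / -4 = -3
u = (9 - (1)*(2) - (-2)*(4)) / 5 = 3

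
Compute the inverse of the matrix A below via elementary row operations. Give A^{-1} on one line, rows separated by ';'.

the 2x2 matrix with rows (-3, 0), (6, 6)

inverse = [-1/3 0; 1/3 1/6]

Gauss-Jordan on [A | I]:
R1 <- (1/-3)*R1:  [    1     0  |  -1/3     0 ]
R2 <- R2 - (6)*R1:  [ 0  6  |  2  1 ]
R2 <- (1/6)*R2:  [   0    1  |  1/3  1/6 ]
Right block of [I | A^{-1}] is the inverse:
[ -1/3    0 ]
[  1/3  1/6 ]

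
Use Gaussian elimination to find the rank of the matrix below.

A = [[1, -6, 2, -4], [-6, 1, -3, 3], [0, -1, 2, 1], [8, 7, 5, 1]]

rank(A) = 4

Row reduction:
R2 <- R2 - (-6)*R1:  [   0  -35    9  -21 ]
R4 <- R4 - (8)*R1:  [   0   55  -11   33 ]
R3 <- R3 - (1/35)*R2:  [     0      0  61/35    8/5 ]
R4 <- R4 - (-11/7)*R2:  [    0     0  22/7     0 ]
R4 <- R4 - (110/61)*R3:  [       0        0        0  -176/61 ]
Row echelon form:
[ 1   -6      2       -4 ]
[ 0  -35      9      -21 ]
[ 0    0  61/35      8/5 ]
[ 0    0      0  -176/61 ]
Nonzero rows / pivot columns: 4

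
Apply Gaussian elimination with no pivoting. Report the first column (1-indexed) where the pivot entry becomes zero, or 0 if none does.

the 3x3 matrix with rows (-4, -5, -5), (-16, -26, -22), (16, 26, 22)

first zero-pivot column = 3

Naive forward elimination:
R2 <- R2 - (4)*R1:  [  0  -6  -2 ]
R3 <- R3 - (-4)*R1:  [ 0  6  2 ]
R3 <- R3 - (-1)*R2:  [ 0  0  0 ]
Matrix at this point:
[ -4  -5  -5 ]
[  0  -6  -2 ]
[  0   0   0 ]
Pivot entry (3,3) in the last row is zero and there are no rows below to swap with -> zero pivot in column 3 (A is singular).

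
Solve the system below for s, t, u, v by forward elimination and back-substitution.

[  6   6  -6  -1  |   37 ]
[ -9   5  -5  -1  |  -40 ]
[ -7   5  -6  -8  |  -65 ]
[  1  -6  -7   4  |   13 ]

Forward elimination on [A|b]:
R2 <- R2 - (-3/2)*R1:  [    0    14   -14  -5/2  31/2 ]
R3 <- R3 - (-7/6)*R1:  [      0      12     -13   -55/6  -131/6 ]
R4 <- R4 - (1/6)*R1:  [    0    -7    -6  25/6  41/6 ]
R3 <- R3 - (6/7)*R2:  [        0         0        -1   -295/42  -1475/42 ]
R4 <- R4 - (-1/2)*R2:  [      0       0     -13   35/12  175/12 ]
R4 <- R4 - (13)*R3:  [        0         0         0   7915/84  39575/84 ]
Row echelon form:
[ 6   6   -6       -1  |        37 ]
[ 0  14  -14     -5/2  |      31/2 ]
[ 0   0   -1  -295/42  |  -1475/42 ]
[ 0   0    0  7915/84  |  39575/84 ]
Back-substitution:
v = (39575/84) / (7915/84) = 5
u = (-1475/42 - (-295/42)*(5)) / -1 = 0
t = (31/2 - (-14)*(0) - (-5/2)*(5)) / 14 = 2
s = (37 - (6)*(2) - (-6)*(0) - (-1)*(5)) / 6 = 5

(5, 2, 0, 5)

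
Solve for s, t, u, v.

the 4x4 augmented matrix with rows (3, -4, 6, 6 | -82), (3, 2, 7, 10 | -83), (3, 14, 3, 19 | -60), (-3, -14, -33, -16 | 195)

Forward elimination on [A|b]:
R2 <- R2 - (1)*R1:  [  0   6   1   4  -1 ]
R3 <- R3 - (1)*R1:  [  0  18  -3  13  22 ]
R4 <- R4 - (-1)*R1:  [   0  -18  -27  -10  113 ]
R3 <- R3 - (3)*R2:  [  0   0  -6   1  25 ]
R4 <- R4 - (-3)*R2:  [   0    0  -24    2  110 ]
R4 <- R4 - (4)*R3:  [  0   0   0  -2  10 ]
Row echelon form:
[ 3  -4   6   6  |  -82 ]
[ 0   6   1   4  |   -1 ]
[ 0   0  -6   1  |   25 ]
[ 0   0   0  -2  |   10 ]
Back-substitution:
v = (10) / -2 = -5
u = (25 - (1)*(-5)) / -6 = -5
t = (-1 - (1)*(-5) - (4)*(-5)) / 6 = 4
s = (-82 - (-4)*(4) - (6)*(-5) - (6)*(-5)) / 3 = -2

(-2, 4, -5, -5)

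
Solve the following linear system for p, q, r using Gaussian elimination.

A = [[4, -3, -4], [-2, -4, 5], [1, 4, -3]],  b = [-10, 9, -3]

(4, 2, 5)

Forward elimination on [A|b]:
R2 <- R2 - (-1/2)*R1:  [     0  -11/2      3      4 ]
R3 <- R3 - (1/4)*R1:  [    0  19/4    -2  -1/2 ]
R3 <- R3 - (-19/22)*R2:  [     0      0  13/22  65/22 ]
Row echelon form:
[ 4     -3     -4  |    -10 ]
[ 0  -11/2      3  |      4 ]
[ 0      0  13/22  |  65/22 ]
Back-substitution:
r = (65/22) / (13/22) = 5
q = (4 - (3)*(5)) / (-11/2) = 2
p = (-10 - (-3)*(2) - (-4)*(5)) / 4 = 4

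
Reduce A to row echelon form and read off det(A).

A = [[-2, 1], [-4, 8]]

det(A) = -12

Forward elimination:
R2 <- R2 - (2)*R1:  [ 0  6 ]
Upper-triangular form:
[ -2  1 ]
[  0  6 ]
det(A) = (-1)^0 * (-2) * (6) = -12  (0 row swaps -> sign +1)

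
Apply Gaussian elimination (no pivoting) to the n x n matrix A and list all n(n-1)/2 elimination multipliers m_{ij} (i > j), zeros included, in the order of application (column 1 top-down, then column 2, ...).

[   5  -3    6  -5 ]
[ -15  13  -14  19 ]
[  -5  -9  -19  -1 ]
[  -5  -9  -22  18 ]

multipliers: -3, -1, -1, -3, -3, 4

Forward elimination:
R2 <- R2 - (-3)*R1:  [ 0  4  4  4 ]
R3 <- R3 - (-1)*R1:  [   0  -12  -13   -6 ]
R4 <- R4 - (-1)*R1:  [   0  -12  -16   13 ]
R3 <- R3 - (-3)*R2:  [  0   0  -1   6 ]
R4 <- R4 - (-3)*R2:  [  0   0  -4  25 ]
R4 <- R4 - (4)*R3:  [ 0  0  0  1 ]
Multipliers (in order of application): m_{21} = -3, m_{31} = -1, m_{41} = -1, m_{32} = -3, m_{42} = -3, m_{43} = 4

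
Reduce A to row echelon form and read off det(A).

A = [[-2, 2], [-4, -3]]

Forward elimination:
R2 <- R2 - (2)*R1:  [  0  -7 ]
Upper-triangular form:
[ -2   2 ]
[  0  -7 ]
det(A) = (-1)^0 * (-2) * (-7) = 14  (0 row swaps -> sign +1)

det(A) = 14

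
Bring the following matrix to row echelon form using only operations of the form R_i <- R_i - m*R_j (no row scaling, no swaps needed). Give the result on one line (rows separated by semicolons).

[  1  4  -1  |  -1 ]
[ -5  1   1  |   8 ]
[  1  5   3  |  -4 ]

Forward elimination:
R2 <- R2 - (-5)*R1:  [  0  21  -4   3 ]
R3 <- R3 - (1)*R1:  [  0   1   4  -3 ]
R3 <- R3 - (1/21)*R2:  [     0      0  88/21  -22/7 ]
Row echelon form:
[ 1   4     -1  |     -1 ]
[ 0  21     -4  |      3 ]
[ 0   0  88/21  |  -22/7 ]

REF = [1 4 -1 -1; 0 21 -4 3; 0 0 88/21 -22/7]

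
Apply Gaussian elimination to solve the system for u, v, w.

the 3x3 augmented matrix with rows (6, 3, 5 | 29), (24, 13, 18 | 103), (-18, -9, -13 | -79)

(4, -5, 4)

Forward elimination on [A|b]:
R2 <- R2 - (4)*R1:  [   0    1   -2  -13 ]
R3 <- R3 - (-3)*R1:  [ 0  0  2  8 ]
Row echelon form:
[ 6  3   5  |   29 ]
[ 0  1  -2  |  -13 ]
[ 0  0   2  |    8 ]
Back-substitution:
w = (8) / 2 = 4
v = (-13 - (-2)*(4)) / 1 = -5
u = (29 - (3)*(-5) - (5)*(4)) / 6 = 4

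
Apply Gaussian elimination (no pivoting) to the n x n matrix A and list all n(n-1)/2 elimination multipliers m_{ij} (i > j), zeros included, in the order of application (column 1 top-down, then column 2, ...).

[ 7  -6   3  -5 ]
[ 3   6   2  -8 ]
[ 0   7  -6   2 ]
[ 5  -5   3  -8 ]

multipliers: 3/7, 0, 5/7, 49/60, -1/12, -11/79

Forward elimination:
R2 <- R2 - (3/7)*R1:  [     0   60/7    5/7  -41/7 ]
R3: entry in column 1 is already 0 -> m_{31} = 0 (no row operation needed)
R4 <- R4 - (5/7)*R1:  [     0   -5/7    6/7  -31/7 ]
R3 <- R3 - (49/60)*R2:  [      0       0  -79/12  407/60 ]
R4 <- R4 - (-1/12)*R2:  [      0       0   11/12  -59/12 ]
R4 <- R4 - (-11/79)*R3:  [         0          0          0  -1569/395 ]
Multipliers (in order of application): m_{21} = 3/7, m_{31} = 0, m_{41} = 5/7, m_{32} = 49/60, m_{42} = -1/12, m_{43} = -11/79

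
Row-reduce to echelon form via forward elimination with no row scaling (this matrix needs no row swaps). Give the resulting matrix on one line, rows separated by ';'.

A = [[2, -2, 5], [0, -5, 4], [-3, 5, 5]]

REF = [2 -2 5; 0 -5 4; 0 0 141/10]

Forward elimination:
R3 <- R3 - (-3/2)*R1:  [    0     2  25/2 ]
R3 <- R3 - (-2/5)*R2:  [      0       0  141/10 ]
Row echelon form:
[ 2  -2       5 ]
[ 0  -5       4 ]
[ 0   0  141/10 ]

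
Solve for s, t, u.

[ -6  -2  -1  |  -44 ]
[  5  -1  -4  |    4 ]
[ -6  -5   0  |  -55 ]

Forward elimination on [A|b]:
R2 <- R2 - (-5/6)*R1:  [     0   -8/3  -29/6  -98/3 ]
R3 <- R3 - (1)*R1:  [   0   -3    1  -11 ]
R3 <- R3 - (9/8)*R2:  [      0       0  103/16   103/4 ]
Row echelon form:
[ -6    -2      -1  |    -44 ]
[  0  -8/3   -29/6  |  -98/3 ]
[  0     0  103/16  |  103/4 ]
Back-substitution:
u = (103/4) / (103/16) = 4
t = (-98/3 - (-29/6)*(4)) / (-8/3) = 5
s = (-44 - (-2)*(5) - (-1)*(4)) / -6 = 5

(5, 5, 4)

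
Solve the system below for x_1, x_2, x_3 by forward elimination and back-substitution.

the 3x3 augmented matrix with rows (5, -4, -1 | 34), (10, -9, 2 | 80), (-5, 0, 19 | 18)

Forward elimination on [A|b]:
R2 <- R2 - (2)*R1:  [  0  -1   4  12 ]
R3 <- R3 - (-1)*R1:  [  0  -4  18  52 ]
R3 <- R3 - (4)*R2:  [ 0  0  2  4 ]
Row echelon form:
[ 5  -4  -1  |  34 ]
[ 0  -1   4  |  12 ]
[ 0   0   2  |   4 ]
Back-substitution:
x_3 = (4) / 2 = 2
x_2 = (12 - (4)*(2)) / -1 = -4
x_1 = (34 - (-4)*(-4) - (-1)*(2)) / 5 = 4

(4, -4, 2)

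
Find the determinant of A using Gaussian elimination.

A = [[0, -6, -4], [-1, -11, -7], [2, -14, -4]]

det(A) = -36

Forward elimination:
R1 <-> R2   (pivot in column 1 was zero)
[ -1  -11  -7 ]
[  0   -6  -4 ]
[  2  -14  -4 ]
R3 <- R3 - (-2)*R1:  [   0  -36  -18 ]
R3 <- R3 - (6)*R2:  [ 0  0  6 ]
Upper-triangular form:
[ -1  -11  -7 ]
[  0   -6  -4 ]
[  0    0   6 ]
det(A) = (-1)^1 * (-1) * (-6) * (6) = -36  (1 row swap -> sign -1)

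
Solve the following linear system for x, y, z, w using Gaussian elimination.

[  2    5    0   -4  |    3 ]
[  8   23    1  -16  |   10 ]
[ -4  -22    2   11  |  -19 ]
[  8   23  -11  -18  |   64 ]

(5, 1, -5, 3)

Forward elimination on [A|b]:
R2 <- R2 - (4)*R1:  [  0   3   1   0  -2 ]
R3 <- R3 - (-2)*R1:  [   0  -12    2    3  -13 ]
R4 <- R4 - (4)*R1:  [   0    3  -11   -2   52 ]
R3 <- R3 - (-4)*R2:  [   0    0    6    3  -21 ]
R4 <- R4 - (1)*R2:  [   0    0  -12   -2   54 ]
R4 <- R4 - (-2)*R3:  [  0   0   0   4  12 ]
Row echelon form:
[ 2  5  0  -4  |    3 ]
[ 0  3  1   0  |   -2 ]
[ 0  0  6   3  |  -21 ]
[ 0  0  0   4  |   12 ]
Back-substitution:
w = (12) / 4 = 3
z = (-21 - (3)*(3)) / 6 = -5
y = (-2 - (1)*(-5)) / 3 = 1
x = (3 - (5)*(1) - (-4)*(3)) / 2 = 5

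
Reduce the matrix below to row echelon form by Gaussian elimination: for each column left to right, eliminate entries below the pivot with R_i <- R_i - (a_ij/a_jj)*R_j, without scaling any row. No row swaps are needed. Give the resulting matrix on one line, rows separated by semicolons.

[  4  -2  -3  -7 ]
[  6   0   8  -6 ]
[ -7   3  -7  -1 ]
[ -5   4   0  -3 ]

Forward elimination:
R2 <- R2 - (3/2)*R1:  [    0     3  25/2   9/2 ]
R3 <- R3 - (-7/4)*R1:  [     0   -1/2  -49/4  -53/4 ]
R4 <- R4 - (-5/4)*R1:  [     0    3/2  -15/4  -47/4 ]
R3 <- R3 - (-1/6)*R2:  [     0      0  -61/6  -25/2 ]
R4 <- R4 - (1/2)*R2:  [   0    0  -10  -14 ]
R4 <- R4 - (60/61)*R3:  [       0        0        0  -104/61 ]
Row echelon form:
[ 4  -2     -3       -7 ]
[ 0   3   25/2      9/2 ]
[ 0   0  -61/6    -25/2 ]
[ 0   0      0  -104/61 ]

REF = [4 -2 -3 -7; 0 3 25/2 9/2; 0 0 -61/6 -25/2; 0 0 0 -104/61]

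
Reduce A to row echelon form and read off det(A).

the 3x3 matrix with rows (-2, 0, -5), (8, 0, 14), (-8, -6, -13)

det(A) = 72

Forward elimination:
R2 <- R2 - (-4)*R1:  [  0   0  -6 ]
R3 <- R3 - (4)*R1:  [  0  -6   7 ]
R2 <-> R3   (pivot in column 2 was zero)
[ -2   0  -5 ]
[  0  -6   7 ]
[  0   0  -6 ]
Upper-triangular form:
[ -2   0  -5 ]
[  0  -6   7 ]
[  0   0  -6 ]
det(A) = (-1)^1 * (-2) * (-6) * (-6) = 72  (1 row swap -> sign -1)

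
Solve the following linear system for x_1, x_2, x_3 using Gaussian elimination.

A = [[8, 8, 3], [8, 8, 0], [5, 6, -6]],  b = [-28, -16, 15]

(-3, 1, -4)

Forward elimination on [A|b]:
R2 <- R2 - (1)*R1:  [  0   0  -3  12 ]
R3 <- R3 - (5/8)*R1:  [     0      1  -63/8   65/2 ]
R2 <-> R3   (pivot in column 2 was zero)
[ 8  8      3   -28 ]
[ 0  1  -63/8  65/2 ]
[ 0  0     -3    12 ]
Row echelon form:
[ 8  8      3  |   -28 ]
[ 0  1  -63/8  |  65/2 ]
[ 0  0     -3  |    12 ]
Back-substitution:
x_3 = (12) / -3 = -4
x_2 = (65/2 - (-63/8)*(-4)) / 1 = 1
x_1 = (-28 - (8)*(1) - (3)*(-4)) / 8 = -3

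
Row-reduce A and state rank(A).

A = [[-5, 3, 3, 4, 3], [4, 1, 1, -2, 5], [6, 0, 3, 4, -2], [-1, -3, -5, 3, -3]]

Row reduction:
R2 <- R2 - (-4/5)*R1:  [    0  17/5  17/5   6/5  37/5 ]
R3 <- R3 - (-6/5)*R1:  [    0  18/5  33/5  44/5   8/5 ]
R4 <- R4 - (1/5)*R1:  [     0  -18/5  -28/5   11/5  -18/5 ]
R3 <- R3 - (18/17)*R2:  [       0        0        3   128/17  -106/17 ]
R4 <- R4 - (-18/17)*R2:  [     0      0     -2  59/17  72/17 ]
R4 <- R4 - (-2/3)*R3:  [      0       0       0  433/51    4/51 ]
Row echelon form:
[ -5     3     3       4        3 ]
[  0  17/5  17/5     6/5     37/5 ]
[  0     0     3  128/17  -106/17 ]
[  0     0     0  433/51     4/51 ]
Nonzero rows / pivot columns: 4

rank(A) = 4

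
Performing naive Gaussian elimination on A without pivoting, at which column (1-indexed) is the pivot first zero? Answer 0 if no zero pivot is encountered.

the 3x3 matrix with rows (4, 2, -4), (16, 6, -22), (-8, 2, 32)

Naive forward elimination:
R2 <- R2 - (4)*R1:  [  0  -2  -6 ]
R3 <- R3 - (-2)*R1:  [  0   6  24 ]
R3 <- R3 - (-3)*R2:  [ 0  0  6 ]
All pivots nonzero; naive elimination completes without hitting a zero pivot.

first zero-pivot column = 0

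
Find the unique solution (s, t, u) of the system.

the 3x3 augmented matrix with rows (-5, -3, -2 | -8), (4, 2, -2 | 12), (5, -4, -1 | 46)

Forward elimination on [A|b]:
R2 <- R2 - (-4/5)*R1:  [     0   -2/5  -18/5   28/5 ]
R3 <- R3 - (-1)*R1:  [  0  -7  -3  38 ]
R3 <- R3 - (35/2)*R2:  [   0    0   60  -60 ]
Row echelon form:
[ -5    -3     -2  |    -8 ]
[  0  -2/5  -18/5  |  28/5 ]
[  0     0     60  |   -60 ]
Back-substitution:
u = (-60) / 60 = -1
t = (28/5 - (-18/5)*(-1)) / (-2/5) = -5
s = (-8 - (-3)*(-5) - (-2)*(-1)) / -5 = 5

(5, -5, -1)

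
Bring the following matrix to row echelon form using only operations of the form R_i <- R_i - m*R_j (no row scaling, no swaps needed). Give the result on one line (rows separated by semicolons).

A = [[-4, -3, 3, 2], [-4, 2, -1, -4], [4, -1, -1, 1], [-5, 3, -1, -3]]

REF = [-4 -3 3 2; 0 5 -4 -6; 0 0 -6/5 -9/5; 0 0 0 13/8]

Forward elimination:
R2 <- R2 - (1)*R1:  [  0   5  -4  -6 ]
R3 <- R3 - (-1)*R1:  [  0  -4   2   3 ]
R4 <- R4 - (5/4)*R1:  [     0   27/4  -19/4  -11/2 ]
R3 <- R3 - (-4/5)*R2:  [    0     0  -6/5  -9/5 ]
R4 <- R4 - (27/20)*R2:  [     0      0  13/20   13/5 ]
R4 <- R4 - (-13/24)*R3:  [    0     0     0  13/8 ]
Row echelon form:
[ -4  -3     3     2 ]
[  0   5    -4    -6 ]
[  0   0  -6/5  -9/5 ]
[  0   0     0  13/8 ]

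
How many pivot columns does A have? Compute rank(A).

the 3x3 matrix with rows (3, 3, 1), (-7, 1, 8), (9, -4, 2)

rank(A) = 3

Row reduction:
R2 <- R2 - (-7/3)*R1:  [    0     8  31/3 ]
R3 <- R3 - (3)*R1:  [   0  -13   -1 ]
R3 <- R3 - (-13/8)*R2:  [      0       0  379/24 ]
Row echelon form:
[ 3  3       1 ]
[ 0  8    31/3 ]
[ 0  0  379/24 ]
Nonzero rows / pivot columns: 3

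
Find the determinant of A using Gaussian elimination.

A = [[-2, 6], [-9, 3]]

det(A) = 48

Forward elimination:
R2 <- R2 - (9/2)*R1:  [   0  -24 ]
Upper-triangular form:
[ -2    6 ]
[  0  -24 ]
det(A) = (-1)^0 * (-2) * (-24) = 48  (0 row swaps -> sign +1)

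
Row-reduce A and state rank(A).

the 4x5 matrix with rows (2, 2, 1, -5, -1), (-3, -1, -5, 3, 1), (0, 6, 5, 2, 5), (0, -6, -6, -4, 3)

Row reduction:
R2 <- R2 - (-3/2)*R1:  [    0     2  -7/2  -9/2  -1/2 ]
R3 <- R3 - (3)*R2:  [    0     0  31/2  31/2  13/2 ]
R4 <- R4 - (-3)*R2:  [     0      0  -33/2  -35/2    3/2 ]
R4 <- R4 - (-33/31)*R3:  [      0       0       0      -1  261/31 ]
Row echelon form:
[ 2  2     1    -5      -1 ]
[ 0  2  -7/2  -9/2    -1/2 ]
[ 0  0  31/2  31/2    13/2 ]
[ 0  0     0    -1  261/31 ]
Nonzero rows / pivot columns: 4

rank(A) = 4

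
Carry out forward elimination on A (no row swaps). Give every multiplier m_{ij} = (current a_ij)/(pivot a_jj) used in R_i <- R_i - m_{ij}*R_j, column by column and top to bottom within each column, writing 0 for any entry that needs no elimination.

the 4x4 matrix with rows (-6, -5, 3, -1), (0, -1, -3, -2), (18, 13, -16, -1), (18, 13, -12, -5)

multipliers: 0, -3, -3, 2, 2, -3

Forward elimination:
R2: entry in column 1 is already 0 -> m_{21} = 0 (no row operation needed)
R3 <- R3 - (-3)*R1:  [  0  -2  -7  -4 ]
R4 <- R4 - (-3)*R1:  [  0  -2  -3  -8 ]
R3 <- R3 - (2)*R2:  [  0   0  -1   0 ]
R4 <- R4 - (2)*R2:  [  0   0   3  -4 ]
R4 <- R4 - (-3)*R3:  [  0   0   0  -4 ]
Multipliers (in order of application): m_{21} = 0, m_{31} = -3, m_{41} = -3, m_{32} = 2, m_{42} = 2, m_{43} = -3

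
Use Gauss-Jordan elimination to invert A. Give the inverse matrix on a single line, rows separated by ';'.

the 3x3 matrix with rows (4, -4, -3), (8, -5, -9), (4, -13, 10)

Gauss-Jordan on [A | I]:
R1 <- (1/4)*R1:  [    1    -1  -3/4  |   1/4     0     0 ]
R2 <- R2 - (8)*R1:  [  0   3  -3  |  -2   1   0 ]
R3 <- R3 - (4)*R1:  [  0  -9  13  |  -1   0   1 ]
R2 <- (1/3)*R2:  [    0     1    -1  |  -2/3   1/3     0 ]
R1 <- R1 - (-1)*R2:  [     1      0   -7/4  |  -5/12    1/3      0 ]
R3 <- R3 - (-9)*R2:  [  0   0   4  |  -7   3   1 ]
R3 <- (1/4)*R3:  [    0     0     1  |  -7/4   3/4   1/4 ]
R1 <- R1 - (-7/4)*R3:  [       1        0        0  |  -167/48    79/48     7/16 ]
R2 <- R2 - (-1)*R3:  [      0       1       0  |  -29/12   13/12     1/4 ]
Right block of [I | A^{-1}] is the inverse:
[ -167/48  79/48  7/16 ]
[  -29/12  13/12   1/4 ]
[    -7/4    3/4   1/4 ]

inverse = [-167/48 79/48 7/16; -29/12 13/12 1/4; -7/4 3/4 1/4]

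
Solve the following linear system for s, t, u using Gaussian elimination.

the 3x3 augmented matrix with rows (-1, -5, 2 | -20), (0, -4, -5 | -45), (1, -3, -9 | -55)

(5, 5, 5)

Forward elimination on [A|b]:
R3 <- R3 - (-1)*R1:  [   0   -8   -7  -75 ]
R3 <- R3 - (2)*R2:  [  0   0   3  15 ]
Row echelon form:
[ -1  -5   2  |  -20 ]
[  0  -4  -5  |  -45 ]
[  0   0   3  |   15 ]
Back-substitution:
u = (15) / 3 = 5
t = (-45 - (-5)*(5)) / -4 = 5
s = (-20 - (-5)*(5) - (2)*(5)) / -1 = 5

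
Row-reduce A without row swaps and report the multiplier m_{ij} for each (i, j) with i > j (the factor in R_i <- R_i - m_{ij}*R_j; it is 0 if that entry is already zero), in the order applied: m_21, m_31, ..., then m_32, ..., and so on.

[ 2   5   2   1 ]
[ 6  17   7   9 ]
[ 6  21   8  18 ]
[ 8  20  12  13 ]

multipliers: 3, 3, 4, 3, 0, -4

Forward elimination:
R2 <- R2 - (3)*R1:  [ 0  2  1  6 ]
R3 <- R3 - (3)*R1:  [  0   6   2  15 ]
R4 <- R4 - (4)*R1:  [ 0  0  4  9 ]
R3 <- R3 - (3)*R2:  [  0   0  -1  -3 ]
R4: entry in column 2 is already 0 -> m_{42} = 0 (no row operation needed)
R4 <- R4 - (-4)*R3:  [  0   0   0  -3 ]
Multipliers (in order of application): m_{21} = 3, m_{31} = 3, m_{41} = 4, m_{32} = 3, m_{42} = 0, m_{43} = -4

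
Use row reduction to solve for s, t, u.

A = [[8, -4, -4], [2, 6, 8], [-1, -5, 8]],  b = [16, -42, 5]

(-1, -4, -2)

Forward elimination on [A|b]:
R2 <- R2 - (1/4)*R1:  [   0    7    9  -46 ]
R3 <- R3 - (-1/8)*R1:  [     0  -11/2   15/2      7 ]
R3 <- R3 - (-11/14)*R2:  [      0       0   102/7  -204/7 ]
Row echelon form:
[ 8  -4     -4  |      16 ]
[ 0   7      9  |     -46 ]
[ 0   0  102/7  |  -204/7 ]
Back-substitution:
u = (-204/7) / (102/7) = -2
t = (-46 - (9)*(-2)) / 7 = -4
s = (16 - (-4)*(-4) - (-4)*(-2)) / 8 = -1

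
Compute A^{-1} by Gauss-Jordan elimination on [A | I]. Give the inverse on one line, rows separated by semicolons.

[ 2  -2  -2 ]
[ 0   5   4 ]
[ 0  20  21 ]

Gauss-Jordan on [A | I]:
R1 <- (1/2)*R1:  [   1   -1   -1  |  1/2    0    0 ]
R2 <- (1/5)*R2:  [   0    1  4/5  |    0  1/5    0 ]
R1 <- R1 - (-1)*R2:  [    1     0  -1/5  |   1/2   1/5     0 ]
R3 <- R3 - (20)*R2:  [  0   0   5  |   0  -4   1 ]
R3 <- (1/5)*R3:  [    0     0     1  |     0  -4/5   1/5 ]
R1 <- R1 - (-1/5)*R3:  [    1     0     0  |   1/2  1/25  1/25 ]
R2 <- R2 - (4/5)*R3:  [     0      1      0  |      0  21/25  -4/25 ]
Right block of [I | A^{-1}] is the inverse:
[ 1/2   1/25   1/25 ]
[   0  21/25  -4/25 ]
[   0   -4/5    1/5 ]

inverse = [1/2 1/25 1/25; 0 21/25 -4/25; 0 -4/5 1/5]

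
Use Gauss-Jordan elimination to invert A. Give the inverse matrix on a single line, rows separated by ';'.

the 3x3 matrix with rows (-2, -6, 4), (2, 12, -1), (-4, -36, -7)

inverse = [-10/3 -31/6 -7/6; 1/2 5/6 1/6; -2/3 -4/3 -1/3]

Gauss-Jordan on [A | I]:
R1 <- (1/-2)*R1:  [    1     3    -2  |  -1/2     0     0 ]
R2 <- R2 - (2)*R1:  [ 0  6  3  |  1  1  0 ]
R3 <- R3 - (-4)*R1:  [   0  -24  -15  |   -2    0    1 ]
R2 <- (1/6)*R2:  [   0    1  1/2  |  1/6  1/6    0 ]
R1 <- R1 - (3)*R2:  [    1     0  -7/2  |    -1  -1/2     0 ]
R3 <- R3 - (-24)*R2:  [  0   0  -3  |   2   4   1 ]
R3 <- (1/-3)*R3:  [    0     0     1  |  -2/3  -4/3  -1/3 ]
R1 <- R1 - (-7/2)*R3:  [     1      0      0  |  -10/3  -31/6   -7/6 ]
R2 <- R2 - (1/2)*R3:  [   0    1    0  |  1/2  5/6  1/6 ]
Right block of [I | A^{-1}] is the inverse:
[ -10/3  -31/6  -7/6 ]
[   1/2    5/6   1/6 ]
[  -2/3   -4/3  -1/3 ]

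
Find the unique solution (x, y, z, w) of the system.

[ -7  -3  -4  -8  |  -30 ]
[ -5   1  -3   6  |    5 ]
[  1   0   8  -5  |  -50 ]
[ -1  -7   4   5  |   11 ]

(5, -3, -5, 3)

Forward elimination on [A|b]:
R2 <- R2 - (5/7)*R1:  [     0   22/7   -1/7   82/7  185/7 ]
R3 <- R3 - (-1/7)*R1:  [      0    -3/7    52/7   -43/7  -380/7 ]
R4 <- R4 - (1/7)*R1:  [     0  -46/7   32/7   43/7  107/7 ]
R3 <- R3 - (-3/22)*R2:  [        0         0    163/22    -50/11  -1115/22 ]
R4 <- R4 - (-23/11)*R2:  [      0       0   47/11  337/11  776/11 ]
R4 <- R4 - (94/163)*R3:  [         0          0          0   5421/163  16263/163 ]
Row echelon form:
[ -7    -3      -4        -8  |        -30 ]
[  0  22/7    -1/7      82/7  |      185/7 ]
[  0     0  163/22    -50/11  |   -1115/22 ]
[  0     0       0  5421/163  |  16263/163 ]
Back-substitution:
w = (16263/163) / (5421/163) = 3
z = (-1115/22 - (-50/11)*(3)) / (163/22) = -5
y = (185/7 - (-1/7)*(-5) - (82/7)*(3)) / (22/7) = -3
x = (-30 - (-3)*(-3) - (-4)*(-5) - (-8)*(3)) / -7 = 5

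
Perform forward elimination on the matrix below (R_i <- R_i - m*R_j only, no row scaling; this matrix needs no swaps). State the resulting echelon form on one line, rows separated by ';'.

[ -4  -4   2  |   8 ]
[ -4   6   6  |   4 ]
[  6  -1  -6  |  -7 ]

Forward elimination:
R2 <- R2 - (1)*R1:  [  0  10   4  -4 ]
R3 <- R3 - (-3/2)*R1:  [  0  -7  -3   5 ]
R3 <- R3 - (-7/10)*R2:  [    0     0  -1/5  11/5 ]
Row echelon form:
[ -4  -4     2  |     8 ]
[  0  10     4  |    -4 ]
[  0   0  -1/5  |  11/5 ]

REF = [-4 -4 2 8; 0 10 4 -4; 0 0 -1/5 11/5]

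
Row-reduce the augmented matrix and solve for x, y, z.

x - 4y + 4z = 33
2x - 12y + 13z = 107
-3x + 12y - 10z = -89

Forward elimination on [A|b]:
R2 <- R2 - (2)*R1:  [  0  -4   5  41 ]
R3 <- R3 - (-3)*R1:  [  0   0   2  10 ]
Row echelon form:
[ 1  -4  4  |  33 ]
[ 0  -4  5  |  41 ]
[ 0   0  2  |  10 ]
Back-substitution:
z = (10) / 2 = 5
y = (41 - (5)*(5)) / -4 = -4
x = (33 - (-4)*(-4) - (4)*(5)) / 1 = -3

(-3, -4, 5)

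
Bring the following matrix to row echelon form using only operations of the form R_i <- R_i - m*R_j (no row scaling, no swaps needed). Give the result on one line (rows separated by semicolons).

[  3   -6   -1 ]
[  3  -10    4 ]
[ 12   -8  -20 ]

Forward elimination:
R2 <- R2 - (1)*R1:  [  0  -4   5 ]
R3 <- R3 - (4)*R1:  [   0   16  -16 ]
R3 <- R3 - (-4)*R2:  [ 0  0  4 ]
Row echelon form:
[ 3  -6  -1 ]
[ 0  -4   5 ]
[ 0   0   4 ]

REF = [3 -6 -1; 0 -4 5; 0 0 4]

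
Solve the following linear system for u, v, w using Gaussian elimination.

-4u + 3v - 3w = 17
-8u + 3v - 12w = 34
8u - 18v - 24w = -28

(-2, 2, -1)

Forward elimination on [A|b]:
R2 <- R2 - (2)*R1:  [  0  -3  -6   0 ]
R3 <- R3 - (-2)*R1:  [   0  -12  -30    6 ]
R3 <- R3 - (4)*R2:  [  0   0  -6   6 ]
Row echelon form:
[ -4   3  -3  |  17 ]
[  0  -3  -6  |   0 ]
[  0   0  -6  |   6 ]
Back-substitution:
w = (6) / -6 = -1
v = (0 - (-6)*(-1)) / -3 = 2
u = (17 - (3)*(2) - (-3)*(-1)) / -4 = -2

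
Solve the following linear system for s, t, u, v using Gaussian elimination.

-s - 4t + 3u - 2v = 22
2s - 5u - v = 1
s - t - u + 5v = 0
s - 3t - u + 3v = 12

Forward elimination on [A|b]:
R2 <- R2 - (-2)*R1:  [  0  -8   1  -5  45 ]
R3 <- R3 - (-1)*R1:  [  0  -5   2   3  22 ]
R4 <- R4 - (-1)*R1:  [  0  -7   2   1  34 ]
R3 <- R3 - (5/8)*R2:  [     0      0   11/8   49/8  -49/8 ]
R4 <- R4 - (7/8)*R2:  [     0      0    9/8   43/8  -43/8 ]
R4 <- R4 - (9/11)*R3:  [     0      0      0   4/11  -4/11 ]
Row echelon form:
[ -1  -4     3    -2  |     22 ]
[  0  -8     1    -5  |     45 ]
[  0   0  11/8  49/8  |  -49/8 ]
[  0   0     0  4/11  |  -4/11 ]
Back-substitution:
v = (-4/11) / (4/11) = -1
u = (-49/8 - (49/8)*(-1)) / (11/8) = 0
t = (45 - (1)*(0) - (-5)*(-1)) / -8 = -5
s = (22 - (-4)*(-5) - (3)*(0) - (-2)*(-1)) / -1 = 0

(0, -5, 0, -1)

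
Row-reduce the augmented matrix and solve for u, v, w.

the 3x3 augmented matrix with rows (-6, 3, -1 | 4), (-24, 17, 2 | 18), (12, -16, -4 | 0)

(-2, -2, 2)

Forward elimination on [A|b]:
R2 <- R2 - (4)*R1:  [ 0  5  6  2 ]
R3 <- R3 - (-2)*R1:  [   0  -10   -6    8 ]
R3 <- R3 - (-2)*R2:  [  0   0   6  12 ]
Row echelon form:
[ -6  3  -1  |   4 ]
[  0  5   6  |   2 ]
[  0  0   6  |  12 ]
Back-substitution:
w = (12) / 6 = 2
v = (2 - (6)*(2)) / 5 = -2
u = (4 - (3)*(-2) - (-1)*(2)) / -6 = -2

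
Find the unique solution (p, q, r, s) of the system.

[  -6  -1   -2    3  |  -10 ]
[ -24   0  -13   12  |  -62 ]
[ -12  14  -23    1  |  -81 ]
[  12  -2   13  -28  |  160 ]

(-1, -3, 2, -5)

Forward elimination on [A|b]:
R2 <- R2 - (4)*R1:  [   0    4   -5    0  -22 ]
R3 <- R3 - (2)*R1:  [   0   16  -19   -5  -61 ]
R4 <- R4 - (-2)*R1:  [   0   -4    9  -22  140 ]
R3 <- R3 - (4)*R2:  [  0   0   1  -5  27 ]
R4 <- R4 - (-1)*R2:  [   0    0    4  -22  118 ]
R4 <- R4 - (4)*R3:  [  0   0   0  -2  10 ]
Row echelon form:
[ -6  -1  -2   3  |  -10 ]
[  0   4  -5   0  |  -22 ]
[  0   0   1  -5  |   27 ]
[  0   0   0  -2  |   10 ]
Back-substitution:
s = (10) / -2 = -5
r = (27 - (-5)*(-5)) / 1 = 2
q = (-22 - (-5)*(2)) / 4 = -3
p = (-10 - (-1)*(-3) - (-2)*(2) - (3)*(-5)) / -6 = -1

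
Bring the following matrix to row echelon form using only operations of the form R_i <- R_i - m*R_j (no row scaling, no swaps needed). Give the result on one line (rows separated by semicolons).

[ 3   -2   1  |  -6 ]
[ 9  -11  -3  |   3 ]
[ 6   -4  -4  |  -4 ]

REF = [3 -2 1 -6; 0 -5 -6 21; 0 0 -6 8]

Forward elimination:
R2 <- R2 - (3)*R1:  [  0  -5  -6  21 ]
R3 <- R3 - (2)*R1:  [  0   0  -6   8 ]
Row echelon form:
[ 3  -2   1  |  -6 ]
[ 0  -5  -6  |  21 ]
[ 0   0  -6  |   8 ]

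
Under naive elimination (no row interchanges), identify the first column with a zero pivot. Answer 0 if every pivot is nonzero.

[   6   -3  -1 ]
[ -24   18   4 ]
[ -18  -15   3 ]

first zero-pivot column = 3

Naive forward elimination:
R2 <- R2 - (-4)*R1:  [ 0  6  0 ]
R3 <- R3 - (-3)*R1:  [   0  -24    0 ]
R3 <- R3 - (-4)*R2:  [ 0  0  0 ]
Matrix at this point:
[ 6  -3  -1 ]
[ 0   6   0 ]
[ 0   0   0 ]
Pivot entry (3,3) in the last row is zero and there are no rows below to swap with -> zero pivot in column 3 (A is singular).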